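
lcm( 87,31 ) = 2697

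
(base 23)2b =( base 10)57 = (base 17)36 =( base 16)39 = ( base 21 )2f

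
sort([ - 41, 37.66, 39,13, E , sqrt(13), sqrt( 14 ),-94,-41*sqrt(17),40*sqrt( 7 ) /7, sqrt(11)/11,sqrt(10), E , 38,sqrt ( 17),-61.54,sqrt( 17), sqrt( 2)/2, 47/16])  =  [ - 41*sqrt(17 ), - 94 ,-61.54,-41,sqrt( 11)/11, sqrt(2)/2, E, E, 47/16, sqrt( 10) , sqrt (13)  ,  sqrt(14),  sqrt(17) , sqrt( 17), 13, 40*sqrt( 7)/7, 37.66, 38, 39 ] 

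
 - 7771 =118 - 7889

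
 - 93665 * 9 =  - 842985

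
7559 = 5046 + 2513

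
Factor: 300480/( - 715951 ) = -2^6*3^1*5^1*47^( - 1 )*313^1*15233^( - 1 ) 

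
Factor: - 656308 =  - 2^2 * 47^1 *3491^1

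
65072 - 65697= - 625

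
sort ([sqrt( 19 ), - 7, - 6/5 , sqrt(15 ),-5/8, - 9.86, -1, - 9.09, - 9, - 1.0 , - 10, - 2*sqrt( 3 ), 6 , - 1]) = [- 10, -9.86,-9.09 ,-9,-7,-2*sqrt(3), - 6/5, - 1 ,-1.0,  -  1, - 5/8,sqrt(15), sqrt(19 ),6] 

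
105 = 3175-3070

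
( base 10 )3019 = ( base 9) 4124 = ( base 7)11542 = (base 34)2kr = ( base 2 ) 101111001011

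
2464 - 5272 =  - 2808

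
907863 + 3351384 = 4259247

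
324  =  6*54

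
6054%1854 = 492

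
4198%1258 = 424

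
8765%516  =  509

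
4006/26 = 2003/13=154.08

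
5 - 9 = -4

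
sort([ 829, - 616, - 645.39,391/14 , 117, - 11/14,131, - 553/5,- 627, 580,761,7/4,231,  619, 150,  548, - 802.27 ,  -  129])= [-802.27, - 645.39, - 627, - 616,-129, - 553/5, - 11/14, 7/4,391/14, 117, 131, 150 , 231,548,  580,619, 761, 829] 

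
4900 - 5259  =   - 359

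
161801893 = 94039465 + 67762428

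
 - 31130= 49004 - 80134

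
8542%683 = 346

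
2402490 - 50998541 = -48596051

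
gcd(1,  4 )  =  1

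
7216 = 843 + 6373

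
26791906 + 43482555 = 70274461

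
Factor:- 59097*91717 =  - 3^1*41^1*2237^1*19699^1 = - 5420199549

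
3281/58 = 3281/58= 56.57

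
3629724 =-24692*(  -  147 ) 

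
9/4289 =9/4289 = 0.00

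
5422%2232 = 958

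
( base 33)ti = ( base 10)975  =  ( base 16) 3CF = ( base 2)1111001111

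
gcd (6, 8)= 2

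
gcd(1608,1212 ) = 12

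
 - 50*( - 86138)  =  4306900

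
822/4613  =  822/4613 = 0.18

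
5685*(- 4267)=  - 24257895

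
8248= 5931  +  2317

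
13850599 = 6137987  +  7712612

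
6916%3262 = 392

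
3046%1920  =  1126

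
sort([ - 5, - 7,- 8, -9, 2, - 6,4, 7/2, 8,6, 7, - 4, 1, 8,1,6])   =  [-9 , - 8,  -  7, - 6, - 5,-4, 1,1, 2, 7/2, 4, 6,  6, 7,8, 8]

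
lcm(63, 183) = 3843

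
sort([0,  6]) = [ 0, 6 ]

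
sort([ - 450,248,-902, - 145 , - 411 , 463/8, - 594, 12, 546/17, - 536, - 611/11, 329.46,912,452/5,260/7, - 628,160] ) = [ - 902, -628, -594, - 536,- 450,  -  411, - 145, - 611/11,12,546/17,  260/7,  463/8,452/5,160 , 248  ,  329.46, 912]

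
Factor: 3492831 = 3^1*41^1*73^1*389^1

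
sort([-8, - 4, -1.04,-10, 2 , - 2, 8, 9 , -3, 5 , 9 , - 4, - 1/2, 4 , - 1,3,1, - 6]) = [  -  10 , - 8, - 6, - 4 , - 4, - 3,-2, - 1.04, - 1, - 1/2, 1, 2 , 3, 4,5,8,9, 9 ]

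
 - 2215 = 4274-6489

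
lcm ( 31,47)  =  1457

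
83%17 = 15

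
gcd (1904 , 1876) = 28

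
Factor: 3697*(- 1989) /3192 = -2451111/1064 = -  2^ (-3)*3^1* 7^(-1 ) *13^1*17^1*19^(-1 ) * 3697^1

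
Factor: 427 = 7^1*61^1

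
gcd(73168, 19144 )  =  8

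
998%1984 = 998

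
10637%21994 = 10637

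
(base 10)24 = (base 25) O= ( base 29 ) o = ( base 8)30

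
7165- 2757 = 4408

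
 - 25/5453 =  - 25/5453 = - 0.00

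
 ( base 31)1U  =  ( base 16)3d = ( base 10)61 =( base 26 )29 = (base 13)49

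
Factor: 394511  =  13^1*30347^1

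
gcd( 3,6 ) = 3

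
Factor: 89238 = 2^1*3^1*107^1*139^1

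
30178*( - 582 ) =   -  17563596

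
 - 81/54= -3/2 = - 1.50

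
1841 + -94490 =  - 92649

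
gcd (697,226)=1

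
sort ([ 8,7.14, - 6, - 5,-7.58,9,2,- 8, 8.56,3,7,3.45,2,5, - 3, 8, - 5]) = [ -8,-7.58 , -6, - 5,-5, - 3,  2, 2,3,3.45, 5,7, 7.14,8,8,8.56,9 ]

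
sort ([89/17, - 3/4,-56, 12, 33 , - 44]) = [ - 56, - 44 , - 3/4, 89/17,12,33]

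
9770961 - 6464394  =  3306567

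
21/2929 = 21/2929 = 0.01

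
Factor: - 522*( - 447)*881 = 2^1*3^3*29^1*149^1*881^1 = 205567254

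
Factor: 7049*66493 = 7^3*19^1*23^1* 53^1*59^1=468709157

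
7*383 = 2681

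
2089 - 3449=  - 1360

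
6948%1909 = 1221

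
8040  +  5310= 13350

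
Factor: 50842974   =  2^1* 3^1*7^1*13^3*19^1 * 29^1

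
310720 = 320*971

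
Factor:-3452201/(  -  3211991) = 619^(-1) *631^1*5189^(-1 )*5471^1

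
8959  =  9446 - 487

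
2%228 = 2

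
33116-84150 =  - 51034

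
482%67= 13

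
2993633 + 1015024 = 4008657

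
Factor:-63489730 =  - 2^1*5^1*17^1*41^1*9109^1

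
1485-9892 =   -  8407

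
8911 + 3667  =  12578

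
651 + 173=824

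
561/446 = 1 + 115/446 =1.26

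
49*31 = 1519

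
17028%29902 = 17028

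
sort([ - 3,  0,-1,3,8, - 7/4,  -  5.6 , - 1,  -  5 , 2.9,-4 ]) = [-5.6, - 5,-4,-3,-7/4, - 1, - 1, 0, 2.9, 3 , 8]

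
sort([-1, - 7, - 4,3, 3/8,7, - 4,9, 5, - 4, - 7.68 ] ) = [ - 7.68,-7, -4 ,-4, - 4, - 1,3/8,3, 5,7,9 ] 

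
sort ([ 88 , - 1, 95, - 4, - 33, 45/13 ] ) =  [ - 33, - 4,-1, 45/13, 88, 95 ] 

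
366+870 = 1236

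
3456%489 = 33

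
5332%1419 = 1075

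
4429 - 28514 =- 24085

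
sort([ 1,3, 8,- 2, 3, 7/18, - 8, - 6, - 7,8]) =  [ - 8, - 7, - 6, - 2,  7/18,1, 3,3,8, 8 ] 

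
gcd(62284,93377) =1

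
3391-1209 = 2182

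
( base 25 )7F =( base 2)10111110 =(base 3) 21001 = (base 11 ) 163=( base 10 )190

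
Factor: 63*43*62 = 2^1 * 3^2*7^1*31^1*43^1= 167958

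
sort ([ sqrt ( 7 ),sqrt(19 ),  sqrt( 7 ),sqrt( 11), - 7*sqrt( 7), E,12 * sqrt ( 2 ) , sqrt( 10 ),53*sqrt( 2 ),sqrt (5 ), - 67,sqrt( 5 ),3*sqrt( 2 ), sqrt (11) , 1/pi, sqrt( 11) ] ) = [- 67, - 7*sqrt( 7),1/pi,sqrt( 5), sqrt(5),sqrt( 7 ), sqrt( 7) , E,  sqrt(10 ),sqrt( 11 ), sqrt(11 ) , sqrt( 11 ), 3*sqrt( 2 ), sqrt( 19) , 12*sqrt( 2 ), 53 * sqrt( 2 )] 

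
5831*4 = 23324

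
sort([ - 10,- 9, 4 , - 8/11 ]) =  [ - 10,-9,  -  8/11,4]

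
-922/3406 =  - 1+1242/1703 = -0.27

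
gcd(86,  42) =2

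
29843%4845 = 773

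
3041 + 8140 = 11181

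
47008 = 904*52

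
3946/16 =1973/8 = 246.62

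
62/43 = 62/43 = 1.44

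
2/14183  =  2/14183 =0.00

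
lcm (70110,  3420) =140220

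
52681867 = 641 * 82187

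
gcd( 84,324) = 12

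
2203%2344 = 2203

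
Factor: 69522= 2^1* 3^1 *11587^1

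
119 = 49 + 70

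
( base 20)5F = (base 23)50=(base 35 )3a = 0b1110011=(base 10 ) 115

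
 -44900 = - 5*8980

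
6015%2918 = 179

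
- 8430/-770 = 843/77 = 10.95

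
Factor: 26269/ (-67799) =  - 109^1*151^( - 1 )*241^1*449^( - 1 )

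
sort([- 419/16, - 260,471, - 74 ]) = [ - 260, - 74,  -  419/16,471 ]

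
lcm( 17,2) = 34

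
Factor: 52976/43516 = 28/23= 2^2 * 7^1*23^( - 1 ) 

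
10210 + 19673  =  29883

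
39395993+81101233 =120497226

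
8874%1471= 48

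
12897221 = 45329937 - 32432716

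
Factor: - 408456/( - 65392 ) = 2^(- 1) * 3^3*31^1*67^( -1 )=837/134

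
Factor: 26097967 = 7^1*71^1*52511^1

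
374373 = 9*41597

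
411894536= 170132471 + 241762065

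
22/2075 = 22/2075  =  0.01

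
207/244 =207/244 = 0.85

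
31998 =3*10666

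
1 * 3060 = 3060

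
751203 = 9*83467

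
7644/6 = 1274 = 1274.00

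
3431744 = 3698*928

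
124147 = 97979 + 26168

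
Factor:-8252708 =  -2^2* 139^1 * 14843^1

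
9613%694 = 591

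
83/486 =83/486 = 0.17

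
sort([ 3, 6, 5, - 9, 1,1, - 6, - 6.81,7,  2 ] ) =[-9,-6.81, - 6, 1,1,2, 3,5,6,7]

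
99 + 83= 182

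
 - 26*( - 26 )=676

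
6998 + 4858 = 11856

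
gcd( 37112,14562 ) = 2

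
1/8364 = 1/8364 = 0.00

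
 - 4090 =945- 5035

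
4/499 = 4/499 = 0.01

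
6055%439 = 348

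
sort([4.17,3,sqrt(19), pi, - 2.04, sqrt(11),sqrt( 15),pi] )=[  -  2.04 , 3,pi, pi, sqrt(11), sqrt( 15), 4.17,  sqrt (19) ] 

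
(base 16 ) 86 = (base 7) 251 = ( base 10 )134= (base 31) 4a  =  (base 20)6e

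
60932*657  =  40032324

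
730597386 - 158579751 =572017635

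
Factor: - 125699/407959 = - 7^1*17957^1*407959^( - 1 )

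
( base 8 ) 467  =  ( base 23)dc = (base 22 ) e3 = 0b100110111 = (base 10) 311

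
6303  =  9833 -3530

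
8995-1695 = 7300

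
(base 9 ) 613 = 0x1F2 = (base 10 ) 498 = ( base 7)1311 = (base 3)200110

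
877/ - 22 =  - 877/22 =- 39.86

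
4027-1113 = 2914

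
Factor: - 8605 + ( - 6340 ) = -5^1*7^2* 61^1 = - 14945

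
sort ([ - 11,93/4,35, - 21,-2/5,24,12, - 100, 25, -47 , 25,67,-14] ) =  [ - 100,- 47, - 21, -14, - 11, - 2/5,12,93/4,  24  ,  25,25, 35,  67 ] 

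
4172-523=3649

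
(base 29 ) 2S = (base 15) 5b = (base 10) 86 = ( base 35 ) 2g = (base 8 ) 126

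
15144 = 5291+9853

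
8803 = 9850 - 1047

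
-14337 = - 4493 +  - 9844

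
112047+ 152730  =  264777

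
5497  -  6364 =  - 867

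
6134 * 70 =429380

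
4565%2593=1972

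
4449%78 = 3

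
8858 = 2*4429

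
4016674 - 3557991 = 458683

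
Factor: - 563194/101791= - 2^1*137^(- 1)*379^1 = -758/137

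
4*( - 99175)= - 396700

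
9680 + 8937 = 18617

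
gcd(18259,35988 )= 1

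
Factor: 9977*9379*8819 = 825231601777 =11^1 * 83^1* 113^1*907^1*8819^1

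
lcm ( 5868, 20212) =181908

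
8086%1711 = 1242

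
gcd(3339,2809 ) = 53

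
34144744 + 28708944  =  62853688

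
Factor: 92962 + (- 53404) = 2^1*3^1*19^1*347^1 = 39558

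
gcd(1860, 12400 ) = 620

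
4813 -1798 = 3015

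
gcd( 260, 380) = 20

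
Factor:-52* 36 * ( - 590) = 2^5 * 3^2*5^1*13^1*59^1 = 1104480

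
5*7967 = 39835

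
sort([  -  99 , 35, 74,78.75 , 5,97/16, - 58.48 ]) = [ - 99, - 58.48, 5,97/16,35, 74,78.75 ]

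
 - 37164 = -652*57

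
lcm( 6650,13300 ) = 13300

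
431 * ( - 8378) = - 3610918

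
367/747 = 367/747 = 0.49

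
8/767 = 8/767 = 0.01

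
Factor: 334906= 2^1*11^1*13^1*1171^1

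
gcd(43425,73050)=75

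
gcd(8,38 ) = 2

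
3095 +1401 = 4496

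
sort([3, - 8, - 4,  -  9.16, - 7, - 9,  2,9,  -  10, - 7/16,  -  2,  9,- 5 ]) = [ - 10, - 9.16, - 9, - 8, -7, - 5, - 4, - 2, - 7/16, 2,  3, 9, 9]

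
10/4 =2 + 1/2 = 2.50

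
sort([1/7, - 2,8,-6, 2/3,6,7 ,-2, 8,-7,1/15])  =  [ -7, - 6, - 2, - 2,1/15,1/7, 2/3,6, 7,8,8]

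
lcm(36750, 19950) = 698250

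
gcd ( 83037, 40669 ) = 1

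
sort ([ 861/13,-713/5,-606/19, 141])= [ - 713/5, - 606/19, 861/13, 141 ]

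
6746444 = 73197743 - 66451299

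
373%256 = 117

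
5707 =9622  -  3915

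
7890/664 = 3945/332 = 11.88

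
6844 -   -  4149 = 10993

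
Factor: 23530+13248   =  36778 = 2^1*7^1*37^1 * 71^1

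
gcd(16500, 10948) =4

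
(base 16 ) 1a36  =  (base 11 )5050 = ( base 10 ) 6710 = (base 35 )5gp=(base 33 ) 65b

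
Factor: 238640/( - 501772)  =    -  2^2*5^1*17^( - 1 )*19^1*47^( - 1 ) = -  380/799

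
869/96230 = 869/96230 = 0.01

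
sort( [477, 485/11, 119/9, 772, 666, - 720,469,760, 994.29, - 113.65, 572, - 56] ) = [ - 720, - 113.65, - 56, 119/9 , 485/11,469 , 477, 572, 666, 760, 772, 994.29]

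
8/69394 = 4/34697 = 0.00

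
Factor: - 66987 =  - 3^4*827^1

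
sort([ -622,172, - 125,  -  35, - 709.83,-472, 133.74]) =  [ -709.83,-622, - 472,-125,-35,133.74, 172] 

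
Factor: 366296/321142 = 2^2*7^1 * 31^1*761^( - 1 ) = 868/761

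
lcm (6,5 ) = 30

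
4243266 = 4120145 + 123121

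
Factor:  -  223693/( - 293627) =467^1*613^(  -  1) = 467/613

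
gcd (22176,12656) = 112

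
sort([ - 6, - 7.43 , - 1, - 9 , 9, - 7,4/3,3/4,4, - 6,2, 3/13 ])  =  [ - 9, - 7.43, - 7, - 6, - 6, - 1,3/13,3/4,4/3,2,4, 9] 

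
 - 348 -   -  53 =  - 295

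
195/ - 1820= - 3/28=- 0.11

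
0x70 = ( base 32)3g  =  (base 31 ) 3j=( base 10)112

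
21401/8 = 2675 + 1/8  =  2675.12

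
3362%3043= 319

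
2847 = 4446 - 1599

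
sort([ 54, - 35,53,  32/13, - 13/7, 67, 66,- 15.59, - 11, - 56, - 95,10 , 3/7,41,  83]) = [ - 95,-56, - 35, - 15.59 , - 11, - 13/7 , 3/7, 32/13,10 , 41,53, 54,66, 67, 83 ] 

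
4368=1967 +2401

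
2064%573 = 345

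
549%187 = 175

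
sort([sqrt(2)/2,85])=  [ sqrt(2 )/2 , 85] 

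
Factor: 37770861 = 3^1*12590287^1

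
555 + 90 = 645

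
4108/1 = 4108 = 4108.00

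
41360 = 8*5170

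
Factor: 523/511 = 7^( - 1)*73^( - 1 )*523^1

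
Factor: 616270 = 2^1*5^1 * 61627^1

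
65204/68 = 958 + 15/17= 958.88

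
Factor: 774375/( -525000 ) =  - 59/40 = - 2^(-3)*5^(-1)*59^1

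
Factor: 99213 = 3^1*33071^1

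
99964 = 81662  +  18302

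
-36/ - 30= 6/5= 1.20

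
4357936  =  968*4502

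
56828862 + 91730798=148559660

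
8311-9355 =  - 1044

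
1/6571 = 1/6571 = 0.00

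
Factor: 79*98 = 7742 =2^1*7^2 * 79^1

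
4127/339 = 4127/339 = 12.17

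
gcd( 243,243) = 243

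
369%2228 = 369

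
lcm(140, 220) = 1540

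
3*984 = 2952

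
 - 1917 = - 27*71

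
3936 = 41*96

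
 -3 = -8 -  - 5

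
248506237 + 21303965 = 269810202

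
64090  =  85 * 754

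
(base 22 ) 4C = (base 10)100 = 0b1100100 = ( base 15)6A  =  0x64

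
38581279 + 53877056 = 92458335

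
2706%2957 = 2706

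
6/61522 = 3/30761 = 0.00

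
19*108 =2052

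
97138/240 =48569/120 = 404.74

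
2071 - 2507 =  -436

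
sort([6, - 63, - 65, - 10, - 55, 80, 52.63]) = [  -  65, - 63, - 55,-10, 6, 52.63,80]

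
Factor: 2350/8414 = 1175/4207 = 5^2 *7^ ( - 1)*47^1*  601^(  -  1)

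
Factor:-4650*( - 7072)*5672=2^9*3^1*5^2*13^1 * 17^1 * 31^1*709^1  =  186522585600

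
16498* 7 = 115486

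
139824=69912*2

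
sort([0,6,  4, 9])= [ 0,4, 6,  9 ]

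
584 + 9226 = 9810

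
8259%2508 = 735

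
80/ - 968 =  - 1 + 111/121 = -0.08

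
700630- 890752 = - 190122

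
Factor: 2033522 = 2^1*23^1*44207^1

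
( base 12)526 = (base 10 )750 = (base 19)219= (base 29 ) pp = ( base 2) 1011101110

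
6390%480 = 150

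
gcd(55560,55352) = 8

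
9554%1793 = 589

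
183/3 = 61=61.00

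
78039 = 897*87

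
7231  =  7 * 1033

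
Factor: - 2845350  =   - 2^1*3^2*5^2*6323^1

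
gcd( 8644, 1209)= 1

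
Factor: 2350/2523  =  2^1*3^( - 1 )*5^2*29^ ( - 2)*47^1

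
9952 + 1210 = 11162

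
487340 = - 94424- - 581764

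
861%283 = 12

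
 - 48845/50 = -977 + 1/10 = -976.90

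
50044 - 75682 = - 25638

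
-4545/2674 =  - 4545/2674 = - 1.70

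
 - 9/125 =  - 1 + 116/125= - 0.07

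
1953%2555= 1953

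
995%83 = 82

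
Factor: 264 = 2^3*3^1*11^1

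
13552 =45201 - 31649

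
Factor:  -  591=-3^1*197^1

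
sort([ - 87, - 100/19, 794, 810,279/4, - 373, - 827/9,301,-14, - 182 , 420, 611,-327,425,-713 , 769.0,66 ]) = [- 713, - 373, - 327,-182, - 827/9, - 87, - 14,-100/19,66,279/4,301, 420,  425,611,769.0,794 , 810] 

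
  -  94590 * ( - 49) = 4634910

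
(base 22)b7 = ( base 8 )371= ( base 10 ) 249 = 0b11111001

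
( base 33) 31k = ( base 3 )11112222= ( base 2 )110011111000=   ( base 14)12d2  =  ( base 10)3320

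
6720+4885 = 11605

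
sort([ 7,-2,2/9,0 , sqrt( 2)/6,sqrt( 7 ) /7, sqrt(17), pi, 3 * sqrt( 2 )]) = [ - 2,0,2/9, sqrt( 2 )/6,sqrt(7)/7,pi,sqrt (17), 3 * sqrt( 2 ),7]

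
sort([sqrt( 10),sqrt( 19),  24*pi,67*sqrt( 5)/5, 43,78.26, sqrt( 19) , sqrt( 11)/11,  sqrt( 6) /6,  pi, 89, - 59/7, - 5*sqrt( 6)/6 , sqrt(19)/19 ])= [ -59/7 , - 5*sqrt( 6 ) /6 , sqrt(19)/19 , sqrt(11 )/11,sqrt(6) /6, pi, sqrt (10 ), sqrt( 19),sqrt( 19),67*sqrt(5) /5,43, 24 * pi, 78.26,89]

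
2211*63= 139293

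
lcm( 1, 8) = 8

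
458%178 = 102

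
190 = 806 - 616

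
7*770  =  5390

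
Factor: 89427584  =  2^7*698653^1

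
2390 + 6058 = 8448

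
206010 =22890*9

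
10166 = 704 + 9462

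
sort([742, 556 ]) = [ 556,742 ] 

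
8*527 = 4216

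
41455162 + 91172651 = 132627813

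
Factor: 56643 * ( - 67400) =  - 2^3*3^1*5^2*79^1*239^1 * 337^1 = - 3817738200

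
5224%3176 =2048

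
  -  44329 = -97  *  457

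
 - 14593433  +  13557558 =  - 1035875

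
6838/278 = 3419/139 = 24.60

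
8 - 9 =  - 1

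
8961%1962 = 1113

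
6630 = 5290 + 1340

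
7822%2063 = 1633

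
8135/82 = 99+17/82 = 99.21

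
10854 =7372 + 3482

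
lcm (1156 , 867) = 3468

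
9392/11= 9392/11 = 853.82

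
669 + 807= 1476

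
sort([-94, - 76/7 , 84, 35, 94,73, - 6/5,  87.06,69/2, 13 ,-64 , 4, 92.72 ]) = [ - 94, - 64, - 76/7, - 6/5,  4, 13,69/2,  35, 73, 84, 87.06, 92.72, 94] 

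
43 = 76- 33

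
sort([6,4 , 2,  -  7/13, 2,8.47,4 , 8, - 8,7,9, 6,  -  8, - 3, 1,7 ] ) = [ - 8, - 8,  -  3, - 7/13 , 1,2,2, 4,4, 6, 6, 7, 7,  8, 8.47,9 ]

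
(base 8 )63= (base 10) 51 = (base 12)43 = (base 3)1220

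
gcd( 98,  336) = 14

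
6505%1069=91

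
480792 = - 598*( - 804 )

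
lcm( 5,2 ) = 10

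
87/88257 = 29/29419 =0.00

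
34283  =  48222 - 13939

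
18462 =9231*2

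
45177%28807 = 16370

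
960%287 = 99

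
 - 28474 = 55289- 83763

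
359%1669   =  359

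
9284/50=185  +  17/25 = 185.68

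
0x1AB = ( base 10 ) 427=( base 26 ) GB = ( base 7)1150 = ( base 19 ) 139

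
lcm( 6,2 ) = 6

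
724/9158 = 362/4579 = 0.08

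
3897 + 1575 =5472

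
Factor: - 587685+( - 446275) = -2^3*5^1 * 25849^1 =- 1033960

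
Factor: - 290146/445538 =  - 239^1*367^( - 1 ) = - 239/367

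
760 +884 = 1644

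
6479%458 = 67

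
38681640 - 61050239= - 22368599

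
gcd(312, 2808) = 312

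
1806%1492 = 314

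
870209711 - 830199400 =40010311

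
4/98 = 2/49   =  0.04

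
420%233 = 187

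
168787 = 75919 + 92868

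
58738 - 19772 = 38966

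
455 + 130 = 585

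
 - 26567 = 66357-92924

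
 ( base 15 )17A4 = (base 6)35344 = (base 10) 5104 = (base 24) 8kg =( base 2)1001111110000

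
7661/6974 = 7661/6974 = 1.10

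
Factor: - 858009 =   -  3^1 * 113^1*2531^1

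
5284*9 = 47556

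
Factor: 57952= 2^5*1811^1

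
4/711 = 4/711 = 0.01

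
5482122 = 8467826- 2985704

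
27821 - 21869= 5952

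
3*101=303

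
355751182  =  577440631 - 221689449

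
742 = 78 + 664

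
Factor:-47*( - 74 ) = 3478 = 2^1*37^1*47^1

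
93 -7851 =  - 7758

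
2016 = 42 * 48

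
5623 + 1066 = 6689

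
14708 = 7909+6799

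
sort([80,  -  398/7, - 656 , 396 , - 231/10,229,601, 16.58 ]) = [-656,- 398/7, -231/10, 16.58, 80,229  ,  396, 601 ] 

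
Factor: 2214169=2214169^1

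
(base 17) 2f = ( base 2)110001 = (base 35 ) 1e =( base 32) 1H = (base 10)49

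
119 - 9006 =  - 8887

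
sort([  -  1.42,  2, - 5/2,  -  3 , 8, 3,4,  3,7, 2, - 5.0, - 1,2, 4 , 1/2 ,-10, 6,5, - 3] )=[-10,  -  5.0, - 3, - 3, - 5/2, - 1.42, - 1,1/2,2,2,2,3, 3, 4, 4,5, 6,7,8]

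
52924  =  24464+28460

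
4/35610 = 2/17805 = 0.00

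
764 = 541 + 223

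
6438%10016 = 6438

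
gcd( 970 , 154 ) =2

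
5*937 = 4685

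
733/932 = 733/932 = 0.79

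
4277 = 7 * 611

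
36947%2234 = 1203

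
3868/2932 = 967/733 = 1.32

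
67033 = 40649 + 26384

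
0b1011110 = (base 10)94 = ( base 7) 163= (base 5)334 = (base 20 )4e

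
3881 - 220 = 3661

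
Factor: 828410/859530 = 82841/85953 = 3^( - 1 )*7^ ( - 1 )*11^1* 17^1*443^1*4093^( - 1)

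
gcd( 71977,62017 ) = 1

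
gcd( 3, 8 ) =1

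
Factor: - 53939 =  - 53939^1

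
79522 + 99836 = 179358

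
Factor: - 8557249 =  - 37^1*231277^1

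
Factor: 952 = 2^3*7^1*17^1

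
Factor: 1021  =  1021^1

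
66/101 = 66/101=0.65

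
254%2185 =254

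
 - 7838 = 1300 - 9138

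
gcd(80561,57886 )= 1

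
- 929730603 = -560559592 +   -  369171011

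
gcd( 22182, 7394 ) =7394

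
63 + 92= 155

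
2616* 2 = 5232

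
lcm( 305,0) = 0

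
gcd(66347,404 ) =1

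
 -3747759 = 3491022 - 7238781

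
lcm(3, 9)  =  9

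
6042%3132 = 2910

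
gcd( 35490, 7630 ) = 70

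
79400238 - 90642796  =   - 11242558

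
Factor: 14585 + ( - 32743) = -2^1 * 7^1*1297^1 = - 18158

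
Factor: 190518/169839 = 2^1 * 3^(-1)*167^( - 1 )*281^1= 562/501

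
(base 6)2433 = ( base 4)21111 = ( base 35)H2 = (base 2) 1001010101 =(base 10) 597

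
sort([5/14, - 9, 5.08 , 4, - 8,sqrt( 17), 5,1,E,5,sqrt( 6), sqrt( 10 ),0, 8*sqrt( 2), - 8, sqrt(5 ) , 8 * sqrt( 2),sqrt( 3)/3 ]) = [ - 9 ,-8, - 8, 0, 5/14,sqrt( 3) /3, 1,sqrt( 5 ), sqrt( 6), E , sqrt( 10),4, sqrt( 17), 5, 5, 5.08, 8*sqrt( 2 ),8 * sqrt( 2) ]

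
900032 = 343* 2624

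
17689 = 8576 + 9113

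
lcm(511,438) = 3066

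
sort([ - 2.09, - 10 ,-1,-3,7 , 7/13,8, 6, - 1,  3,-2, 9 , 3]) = [ - 10,  -  3,-2.09, - 2, -1, - 1, 7/13,3, 3 , 6,  7 , 8,9]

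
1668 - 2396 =-728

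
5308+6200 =11508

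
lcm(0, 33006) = 0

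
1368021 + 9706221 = 11074242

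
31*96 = 2976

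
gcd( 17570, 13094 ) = 2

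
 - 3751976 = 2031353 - 5783329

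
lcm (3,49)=147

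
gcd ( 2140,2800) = 20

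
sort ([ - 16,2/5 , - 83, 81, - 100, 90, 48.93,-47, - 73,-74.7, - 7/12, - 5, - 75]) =[ - 100,-83, - 75 ,-74.7, - 73,-47, - 16, - 5, - 7/12,2/5,48.93,  81, 90] 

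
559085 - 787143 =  - 228058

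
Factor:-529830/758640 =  - 2^ ( - 3 )*3^1*7^1*29^1*109^( - 1) = - 609/872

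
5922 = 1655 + 4267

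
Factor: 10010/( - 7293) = -2^1 * 3^( - 1)*5^1*7^1*17^( - 1)  =  - 70/51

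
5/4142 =5/4142 = 0.00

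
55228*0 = 0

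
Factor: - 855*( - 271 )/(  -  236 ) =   -  231705/236 = - 2^ (-2)*3^2*5^1 * 19^1*59^( - 1)*271^1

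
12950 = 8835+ 4115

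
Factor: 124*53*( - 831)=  - 5461332 = - 2^2*3^1*31^1*53^1*277^1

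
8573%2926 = 2721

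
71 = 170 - 99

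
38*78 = 2964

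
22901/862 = 26+489/862 = 26.57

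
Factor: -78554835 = -3^2*5^1*19^1*79^1*1163^1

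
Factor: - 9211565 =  - 5^1*11^1*167483^1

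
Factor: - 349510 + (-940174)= -1289684 = -  2^2*11^1*29311^1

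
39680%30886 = 8794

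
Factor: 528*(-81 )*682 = -2^5*3^5*11^2*31^1 = -29167776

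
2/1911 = 2/1911 = 0.00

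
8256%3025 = 2206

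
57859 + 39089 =96948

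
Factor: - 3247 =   -  17^1*191^1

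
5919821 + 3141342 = 9061163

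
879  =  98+781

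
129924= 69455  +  60469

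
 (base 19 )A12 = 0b111000101111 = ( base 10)3631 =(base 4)320233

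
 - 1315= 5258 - 6573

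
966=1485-519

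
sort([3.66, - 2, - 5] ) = [ - 5,-2 , 3.66] 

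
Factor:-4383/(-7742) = 2^( - 1 )*3^2*7^(  -  2 )*79^(- 1)*487^1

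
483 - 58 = 425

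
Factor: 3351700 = 2^2*5^2*11^2 * 277^1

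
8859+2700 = 11559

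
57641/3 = 57641/3=19213.67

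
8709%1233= 78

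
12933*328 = 4242024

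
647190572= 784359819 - 137169247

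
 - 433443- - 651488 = 218045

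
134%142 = 134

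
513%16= 1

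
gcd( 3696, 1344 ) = 336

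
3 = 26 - 23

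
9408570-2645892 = 6762678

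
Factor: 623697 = 3^1*127^1*1637^1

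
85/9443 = 85/9443 = 0.01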